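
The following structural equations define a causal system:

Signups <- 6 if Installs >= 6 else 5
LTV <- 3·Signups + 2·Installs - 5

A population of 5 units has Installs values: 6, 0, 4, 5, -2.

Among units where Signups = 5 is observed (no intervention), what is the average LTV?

E[LTV|Signups=5] averages over only the 4 units with Signups=5 (Installs = 0, 4, 5, -2): LTV = 10, 18, 20, 6, mean 13.5.

13.5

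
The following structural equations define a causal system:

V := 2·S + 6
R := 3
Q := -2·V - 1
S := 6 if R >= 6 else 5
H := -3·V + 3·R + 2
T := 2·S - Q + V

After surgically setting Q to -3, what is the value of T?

The intervention breaks the incoming arrows to Q: Q := -2·V - 1 no longer applies, and Q = -3.
S = 6 if R >= 6 else 5  [with R=3]  = 5
V = 2·S + 6  [with S=5]  = 16
T = 2·S - Q + V  [with S=5, Q=-3, V=16]  = 29

29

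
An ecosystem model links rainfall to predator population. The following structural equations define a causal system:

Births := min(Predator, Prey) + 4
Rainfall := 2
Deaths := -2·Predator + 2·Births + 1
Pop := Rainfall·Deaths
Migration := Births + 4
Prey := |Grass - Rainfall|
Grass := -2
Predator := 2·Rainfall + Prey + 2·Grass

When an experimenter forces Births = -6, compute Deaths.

The intervention breaks the incoming arrows to Births: Births := min(Predator, Prey) + 4 no longer applies, and Births = -6.
Prey = |Grass - Rainfall|  [with Grass=-2, Rainfall=2]  = 4
Predator = 2·Rainfall + Prey + 2·Grass  [with Rainfall=2, Prey=4, Grass=-2]  = 4
Deaths = -2·Predator + 2·Births + 1  [with Predator=4, Births=-6]  = -19

-19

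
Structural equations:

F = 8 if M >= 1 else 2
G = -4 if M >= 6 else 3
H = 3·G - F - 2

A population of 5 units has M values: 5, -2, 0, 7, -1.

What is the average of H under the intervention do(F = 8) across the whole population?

The intervention sets F=8 in all 5 units regardless of M. Recomputing H per unit gives -1, -1, -1, -22, -1; average -5.2.

-5.2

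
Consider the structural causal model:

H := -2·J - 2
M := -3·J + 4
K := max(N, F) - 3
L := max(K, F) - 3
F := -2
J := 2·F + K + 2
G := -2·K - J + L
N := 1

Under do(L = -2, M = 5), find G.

Under do(L = -2, M = 5), each intervened variable's structural equation is replaced by its fixed value.
K = max(N, F) - 3  [with N=1, F=-2]  = -2
J = 2·F + K + 2  [with F=-2, K=-2]  = -4
G = -2·K - J + L  [with K=-2, J=-4, L=-2]  = 6

6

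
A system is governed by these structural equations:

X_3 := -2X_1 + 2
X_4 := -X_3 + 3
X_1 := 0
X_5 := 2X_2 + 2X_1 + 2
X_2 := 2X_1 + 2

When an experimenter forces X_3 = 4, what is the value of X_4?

The intervention breaks the incoming arrows to X_3: X_3 := -2X_1 + 2 no longer applies, and X_3 = 4.
X_4 = -X_3 + 3  [with X_3=4]  = -1

-1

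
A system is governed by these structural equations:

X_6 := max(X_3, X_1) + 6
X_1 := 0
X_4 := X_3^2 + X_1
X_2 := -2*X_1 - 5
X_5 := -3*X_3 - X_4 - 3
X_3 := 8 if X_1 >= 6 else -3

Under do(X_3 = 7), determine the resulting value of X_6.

The intervention breaks the incoming arrows to X_3: X_3 := 8 if X_1 >= 6 else -3 no longer applies, and X_3 = 7.
X_6 = max(X_3, X_1) + 6  [with X_3=7, X_1=0]  = 13

13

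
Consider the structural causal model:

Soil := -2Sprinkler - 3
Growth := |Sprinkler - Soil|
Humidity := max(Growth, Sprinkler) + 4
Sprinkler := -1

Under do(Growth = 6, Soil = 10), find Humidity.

10

The joint intervention fixes Growth = 6, Soil = 10, removing each variable's own equation.
Humidity = max(Growth, Sprinkler) + 4  [with Growth=6, Sprinkler=-1]  = 10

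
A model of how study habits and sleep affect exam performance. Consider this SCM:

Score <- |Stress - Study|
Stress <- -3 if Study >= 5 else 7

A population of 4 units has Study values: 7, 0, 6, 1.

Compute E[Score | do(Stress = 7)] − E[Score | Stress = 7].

-3

Every unit gets Stress=7 under the intervention. Score values become 0, 7, 1, 6; E[Score|do(Stress=7)] = 3.5.
Observing Stress=7 restricts to units where Stress's equation naturally yields 7: Study ∈ {0, 1}. In that subpopulation Score = 7, 6, mean 6.5.
Difference = 3.5 − 6.5 = -3.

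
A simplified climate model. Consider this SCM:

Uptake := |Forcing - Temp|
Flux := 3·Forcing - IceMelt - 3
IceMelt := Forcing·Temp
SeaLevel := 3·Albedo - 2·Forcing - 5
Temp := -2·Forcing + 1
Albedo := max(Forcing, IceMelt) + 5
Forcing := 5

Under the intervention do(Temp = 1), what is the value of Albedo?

10

Under do(Temp=1), the mechanism Temp := -2·Forcing + 1 is discarded; Temp is fixed at 1.
IceMelt = Forcing·Temp  [with Forcing=5, Temp=1]  = 5
Albedo = max(Forcing, IceMelt) + 5  [with Forcing=5, IceMelt=5]  = 10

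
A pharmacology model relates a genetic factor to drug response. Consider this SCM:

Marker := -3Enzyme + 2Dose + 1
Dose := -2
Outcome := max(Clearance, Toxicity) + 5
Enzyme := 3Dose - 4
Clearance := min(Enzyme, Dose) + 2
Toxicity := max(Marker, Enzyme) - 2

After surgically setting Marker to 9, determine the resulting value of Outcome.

12

The intervention breaks the incoming arrows to Marker: Marker := -3Enzyme + 2Dose + 1 no longer applies, and Marker = 9.
Enzyme = 3Dose - 4  [with Dose=-2]  = -10
Toxicity = max(Marker, Enzyme) - 2  [with Marker=9, Enzyme=-10]  = 7
Clearance = min(Enzyme, Dose) + 2  [with Enzyme=-10, Dose=-2]  = -8
Outcome = max(Clearance, Toxicity) + 5  [with Clearance=-8, Toxicity=7]  = 12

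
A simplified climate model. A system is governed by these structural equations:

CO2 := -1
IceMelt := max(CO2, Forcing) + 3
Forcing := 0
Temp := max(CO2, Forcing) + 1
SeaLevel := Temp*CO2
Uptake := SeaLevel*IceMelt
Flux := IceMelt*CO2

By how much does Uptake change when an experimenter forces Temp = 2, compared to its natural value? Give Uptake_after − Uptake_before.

-3

The intervention breaks the incoming arrows to Temp: Temp := max(CO2, Forcing) + 1 no longer applies, and Temp = 2.
IceMelt = max(CO2, Forcing) + 3  [with CO2=-1, Forcing=0]  = 3
SeaLevel = Temp*CO2  [with Temp=2, CO2=-1]  = -2
Uptake = SeaLevel*IceMelt  [with SeaLevel=-2, IceMelt=3]  = -6
Without intervention: Temp = max(CO2, Forcing) + 1  [with CO2=-1, Forcing=0]  = 1; IceMelt = max(CO2, Forcing) + 3  [with CO2=-1, Forcing=0]  = 3; SeaLevel = Temp*CO2  [with Temp=1, CO2=-1]  = -1; Uptake = SeaLevel*IceMelt  [with SeaLevel=-1, IceMelt=3]  = -3.
Change = -6 − (-3) = -3.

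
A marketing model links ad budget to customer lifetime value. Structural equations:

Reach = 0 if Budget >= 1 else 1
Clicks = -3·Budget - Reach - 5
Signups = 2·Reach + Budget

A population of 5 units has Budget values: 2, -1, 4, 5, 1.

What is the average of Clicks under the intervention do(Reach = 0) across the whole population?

Under do(Reach=0), Reach's equation is replaced by Reach=0 for every unit. Per-unit Clicks: -11, -2, -17, -20, -8. Mean = -11.6.

-11.6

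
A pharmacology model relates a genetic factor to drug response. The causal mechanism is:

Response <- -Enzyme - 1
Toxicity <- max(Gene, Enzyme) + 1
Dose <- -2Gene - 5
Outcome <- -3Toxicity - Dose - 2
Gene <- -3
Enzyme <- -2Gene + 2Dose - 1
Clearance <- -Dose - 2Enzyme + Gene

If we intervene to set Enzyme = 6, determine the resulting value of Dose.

Under do(Enzyme=6), the mechanism Enzyme <- -2Gene + 2Dose - 1 is discarded; Enzyme is fixed at 6.
Since Dose is not a descendant of the intervened variable, it is unaffected.
Dose = -2Gene - 5  [with Gene=-3]  = 1

1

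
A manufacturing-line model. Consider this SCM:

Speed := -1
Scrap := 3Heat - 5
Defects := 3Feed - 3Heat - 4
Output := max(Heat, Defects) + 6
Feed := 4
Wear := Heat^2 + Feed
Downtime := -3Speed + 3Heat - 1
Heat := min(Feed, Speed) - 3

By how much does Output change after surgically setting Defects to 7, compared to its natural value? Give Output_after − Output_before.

-13

Under do(Defects=7), the mechanism Defects := 3Feed - 3Heat - 4 is discarded; Defects is fixed at 7.
Heat = min(Feed, Speed) - 3  [with Feed=4, Speed=-1]  = -4
Output = max(Heat, Defects) + 6  [with Heat=-4, Defects=7]  = 13
Without intervention: Heat = min(Feed, Speed) - 3  [with Feed=4, Speed=-1]  = -4; Defects = 3Feed - 3Heat - 4  [with Feed=4, Heat=-4]  = 20; Output = max(Heat, Defects) + 6  [with Heat=-4, Defects=20]  = 26.
Change = 13 − 26 = -13.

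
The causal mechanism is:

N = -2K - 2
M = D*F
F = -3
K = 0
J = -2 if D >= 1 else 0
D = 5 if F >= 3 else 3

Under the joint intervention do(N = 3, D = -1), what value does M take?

The joint intervention fixes N = 3, D = -1, removing each variable's own equation.
M = D*F  [with D=-1, F=-3]  = 3

3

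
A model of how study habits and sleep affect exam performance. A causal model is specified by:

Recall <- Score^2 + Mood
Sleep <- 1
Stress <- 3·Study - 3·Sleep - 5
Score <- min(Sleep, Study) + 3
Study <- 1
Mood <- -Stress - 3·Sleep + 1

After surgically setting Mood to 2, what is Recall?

The intervention breaks the incoming arrows to Mood: Mood <- -Stress - 3·Sleep + 1 no longer applies, and Mood = 2.
Score = min(Sleep, Study) + 3  [with Sleep=1, Study=1]  = 4
Recall = Score^2 + Mood  [with Score=4, Mood=2]  = 18

18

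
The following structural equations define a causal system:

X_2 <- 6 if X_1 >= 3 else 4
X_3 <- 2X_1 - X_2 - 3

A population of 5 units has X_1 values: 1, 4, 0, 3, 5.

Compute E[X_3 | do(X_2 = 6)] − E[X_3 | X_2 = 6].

Every unit gets X_2=6 under the intervention. X_3 values become -7, -1, -9, -3, 1; E[X_3|do(X_2=6)] = -3.8.
Conditioning on X_2=6 selects the 3 unit(s) with X_1 ∈ {4, 3, 5}. Their X_3 values: -1, -3, 1. Mean = -1.
Difference = -3.8 − (-1) = -2.8.

-2.8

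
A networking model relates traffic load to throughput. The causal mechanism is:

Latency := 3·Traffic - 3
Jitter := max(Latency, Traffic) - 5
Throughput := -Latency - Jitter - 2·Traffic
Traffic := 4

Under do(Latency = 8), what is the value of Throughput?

Under do(Latency=8), the mechanism Latency := 3·Traffic - 3 is discarded; Latency is fixed at 8.
Jitter = max(Latency, Traffic) - 5  [with Latency=8, Traffic=4]  = 3
Throughput = -Latency - Jitter - 2·Traffic  [with Latency=8, Jitter=3, Traffic=4]  = -19

-19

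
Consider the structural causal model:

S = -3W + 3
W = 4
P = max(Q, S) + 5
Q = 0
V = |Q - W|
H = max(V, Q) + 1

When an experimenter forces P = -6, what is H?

5

do(P=-6) replaces the equation P = max(Q, S) + 5 with the constant P = -6.
No directed path runs from P to H, so H keeps its natural value.
V = |Q - W|  [with Q=0, W=4]  = 4
H = max(V, Q) + 1  [with V=4, Q=0]  = 5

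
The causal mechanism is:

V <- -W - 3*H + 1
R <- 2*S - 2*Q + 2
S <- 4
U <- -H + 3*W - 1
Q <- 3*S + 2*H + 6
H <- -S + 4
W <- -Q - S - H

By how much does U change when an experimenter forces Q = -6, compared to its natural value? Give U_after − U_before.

The intervention breaks the incoming arrows to Q: Q <- 3*S + 2*H + 6 no longer applies, and Q = -6.
H = -S + 4  [with S=4]  = 0
W = -Q - S - H  [with Q=-6, S=4, H=0]  = 2
U = -H + 3*W - 1  [with H=0, W=2]  = 5
Without intervention: H = -S + 4  [with S=4]  = 0; Q = 3*S + 2*H + 6  [with S=4, H=0]  = 18; W = -Q - S - H  [with Q=18, S=4, H=0]  = -22; U = -H + 3*W - 1  [with H=0, W=-22]  = -67.
Change = 5 − (-67) = 72.

72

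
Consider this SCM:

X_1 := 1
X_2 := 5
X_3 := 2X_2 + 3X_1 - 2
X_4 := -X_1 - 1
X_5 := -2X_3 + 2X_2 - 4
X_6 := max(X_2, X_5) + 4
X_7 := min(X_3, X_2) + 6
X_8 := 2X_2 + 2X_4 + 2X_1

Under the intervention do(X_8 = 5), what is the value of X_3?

Under do(X_8=5), the mechanism X_8 := 2X_2 + 2X_4 + 2X_1 is discarded; X_8 is fixed at 5.
No directed path runs from X_8 to X_3, so X_3 keeps its natural value.
X_3 = 2X_2 + 3X_1 - 2  [with X_2=5, X_1=1]  = 11

11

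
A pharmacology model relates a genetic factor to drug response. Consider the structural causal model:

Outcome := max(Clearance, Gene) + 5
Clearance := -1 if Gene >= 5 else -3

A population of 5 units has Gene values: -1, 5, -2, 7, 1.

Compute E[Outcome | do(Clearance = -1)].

7.2

Every unit gets Clearance=-1 under the intervention. Outcome values become 4, 10, 4, 12, 6; E[Outcome|do(Clearance=-1)] = 7.2.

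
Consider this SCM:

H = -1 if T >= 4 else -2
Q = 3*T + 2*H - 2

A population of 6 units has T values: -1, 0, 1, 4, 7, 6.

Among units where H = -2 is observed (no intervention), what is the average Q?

-6

Observing H=-2 restricts to units where H's equation naturally yields -2: T ∈ {-1, 0, 1}. In that subpopulation Q = -9, -6, -3, mean -6.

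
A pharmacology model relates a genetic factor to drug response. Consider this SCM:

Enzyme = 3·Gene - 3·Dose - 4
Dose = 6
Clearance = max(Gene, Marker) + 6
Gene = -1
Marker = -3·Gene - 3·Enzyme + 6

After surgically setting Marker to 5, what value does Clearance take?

11

Intervening sets Marker = 5 and removes its equation (Marker = -3·Gene - 3·Enzyme + 6).
Clearance = max(Gene, Marker) + 6  [with Gene=-1, Marker=5]  = 11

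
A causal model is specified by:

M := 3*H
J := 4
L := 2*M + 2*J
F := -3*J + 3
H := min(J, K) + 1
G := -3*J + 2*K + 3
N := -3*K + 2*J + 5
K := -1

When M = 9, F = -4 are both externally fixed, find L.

26

Under do(M = 9, F = -4), each intervened variable's structural equation is replaced by its fixed value.
L = 2*M + 2*J  [with M=9, J=4]  = 26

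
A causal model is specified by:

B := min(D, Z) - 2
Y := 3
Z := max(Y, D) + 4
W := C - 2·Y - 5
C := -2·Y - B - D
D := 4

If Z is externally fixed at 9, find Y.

Under do(Z=9), the mechanism Z := max(Y, D) + 4 is discarded; Z is fixed at 9.
Y is not downstream of the intervention, so its value is determined by the original equations.

3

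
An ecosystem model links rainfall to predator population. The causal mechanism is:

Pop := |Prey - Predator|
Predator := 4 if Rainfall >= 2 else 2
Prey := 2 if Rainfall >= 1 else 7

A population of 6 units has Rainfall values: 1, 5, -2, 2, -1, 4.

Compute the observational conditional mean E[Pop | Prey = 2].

Conditioning on Prey=2 selects the 4 unit(s) with Rainfall ∈ {1, 5, 2, 4}. Their Pop values: 0, 2, 2, 2. Mean = 1.5.

1.5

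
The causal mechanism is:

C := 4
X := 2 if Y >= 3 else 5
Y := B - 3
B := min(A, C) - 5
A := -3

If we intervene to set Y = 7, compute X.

2

Intervening sets Y = 7 and removes its equation (Y := B - 3).
X = 2 if Y >= 3 else 5  [with Y=7]  = 2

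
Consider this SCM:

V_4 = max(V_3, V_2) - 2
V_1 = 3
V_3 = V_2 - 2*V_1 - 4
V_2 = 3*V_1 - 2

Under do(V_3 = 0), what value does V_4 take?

5

The intervention breaks the incoming arrows to V_3: V_3 = V_2 - 2*V_1 - 4 no longer applies, and V_3 = 0.
V_2 = 3*V_1 - 2  [with V_1=3]  = 7
V_4 = max(V_3, V_2) - 2  [with V_3=0, V_2=7]  = 5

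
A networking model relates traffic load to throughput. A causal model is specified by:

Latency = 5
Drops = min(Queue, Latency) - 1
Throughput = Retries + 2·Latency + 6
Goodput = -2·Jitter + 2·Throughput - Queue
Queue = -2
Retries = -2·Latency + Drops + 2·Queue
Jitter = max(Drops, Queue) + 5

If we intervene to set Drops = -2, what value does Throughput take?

The intervention breaks the incoming arrows to Drops: Drops = min(Queue, Latency) - 1 no longer applies, and Drops = -2.
Retries = -2·Latency + Drops + 2·Queue  [with Latency=5, Drops=-2, Queue=-2]  = -16
Throughput = Retries + 2·Latency + 6  [with Retries=-16, Latency=5]  = 0

0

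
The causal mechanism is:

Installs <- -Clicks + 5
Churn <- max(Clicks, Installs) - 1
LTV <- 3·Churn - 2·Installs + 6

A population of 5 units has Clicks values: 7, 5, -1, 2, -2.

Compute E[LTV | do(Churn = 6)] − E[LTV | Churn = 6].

do(Churn=6) breaks Churn's dependence on Clicks. With Churn=6 fixed, LTV across the units is 28, 24, 12, 18, 10, mean 18.4.
E[LTV|Churn=6] averages over only the 2 units with Churn=6 (Clicks = 7, -2): LTV = 28, 10, mean 19.
Difference = 18.4 − 19 = -0.6.

-0.6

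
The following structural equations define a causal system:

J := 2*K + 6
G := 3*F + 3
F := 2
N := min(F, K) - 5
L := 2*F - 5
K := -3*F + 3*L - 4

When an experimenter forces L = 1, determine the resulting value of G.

Under do(L=1), the mechanism L := 2*F - 5 is discarded; L is fixed at 1.
No directed path runs from L to G, so G keeps its natural value.
G = 3*F + 3  [with F=2]  = 9

9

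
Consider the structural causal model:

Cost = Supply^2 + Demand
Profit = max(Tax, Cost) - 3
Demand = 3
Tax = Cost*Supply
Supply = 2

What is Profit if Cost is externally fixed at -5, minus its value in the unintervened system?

-19

do(Cost=-5) replaces the equation Cost = Supply^2 + Demand with the constant Cost = -5.
Tax = Cost*Supply  [with Cost=-5, Supply=2]  = -10
Profit = max(Tax, Cost) - 3  [with Tax=-10, Cost=-5]  = -8
Without intervention: Cost = Supply^2 + Demand  [with Supply=2, Demand=3]  = 7; Tax = Cost*Supply  [with Cost=7, Supply=2]  = 14; Profit = max(Tax, Cost) - 3  [with Tax=14, Cost=7]  = 11.
Change = -8 − 11 = -19.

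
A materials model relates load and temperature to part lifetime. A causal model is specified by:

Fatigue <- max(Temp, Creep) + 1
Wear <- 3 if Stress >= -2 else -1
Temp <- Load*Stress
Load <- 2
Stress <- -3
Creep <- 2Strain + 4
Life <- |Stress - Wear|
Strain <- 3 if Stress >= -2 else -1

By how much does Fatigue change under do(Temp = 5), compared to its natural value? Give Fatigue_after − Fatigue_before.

The intervention breaks the incoming arrows to Temp: Temp <- Load*Stress no longer applies, and Temp = 5.
Strain = 3 if Stress >= -2 else -1  [with Stress=-3]  = -1
Creep = 2Strain + 4  [with Strain=-1]  = 2
Fatigue = max(Temp, Creep) + 1  [with Temp=5, Creep=2]  = 6
Without intervention: Strain = 3 if Stress >= -2 else -1  [with Stress=-3]  = -1; Temp = Load*Stress  [with Load=2, Stress=-3]  = -6; Creep = 2Strain + 4  [with Strain=-1]  = 2; Fatigue = max(Temp, Creep) + 1  [with Temp=-6, Creep=2]  = 3.
Change = 6 − 3 = 3.

3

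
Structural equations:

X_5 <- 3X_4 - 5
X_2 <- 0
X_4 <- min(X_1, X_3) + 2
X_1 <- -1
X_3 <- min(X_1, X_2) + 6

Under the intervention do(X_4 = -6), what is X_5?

-23

Intervening sets X_4 = -6 and removes its equation (X_4 <- min(X_1, X_3) + 2).
X_5 = 3X_4 - 5  [with X_4=-6]  = -23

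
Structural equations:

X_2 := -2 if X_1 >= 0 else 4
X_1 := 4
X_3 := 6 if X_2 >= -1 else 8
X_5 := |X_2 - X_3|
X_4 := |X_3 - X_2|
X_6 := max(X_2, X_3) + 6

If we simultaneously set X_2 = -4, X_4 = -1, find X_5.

Setting X_2 = -4, X_4 = -1 by intervention discards those variables' equations.
X_3 = 6 if X_2 >= -1 else 8  [with X_2=-4]  = 8
X_5 = |X_2 - X_3|  [with X_2=-4, X_3=8]  = 12

12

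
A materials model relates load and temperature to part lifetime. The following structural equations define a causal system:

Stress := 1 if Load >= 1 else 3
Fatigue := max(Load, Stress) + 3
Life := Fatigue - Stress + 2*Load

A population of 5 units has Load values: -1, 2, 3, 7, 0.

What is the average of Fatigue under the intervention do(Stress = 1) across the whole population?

The intervention sets Stress=1 in all 5 units regardless of Load. Recomputing Fatigue per unit gives 4, 5, 6, 10, 4; average 5.8.

5.8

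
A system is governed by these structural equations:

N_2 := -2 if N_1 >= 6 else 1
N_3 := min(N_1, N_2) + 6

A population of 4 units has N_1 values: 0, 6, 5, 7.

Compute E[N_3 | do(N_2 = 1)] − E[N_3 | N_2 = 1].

0.25

The intervention sets N_2=1 in all 4 units regardless of N_1. Recomputing N_3 per unit gives 6, 7, 7, 7; average 6.75.
Conditioning on N_2=1 selects the 2 unit(s) with N_1 ∈ {0, 5}. Their N_3 values: 6, 7. Mean = 6.5.
Difference = 6.75 − 6.5 = 0.25.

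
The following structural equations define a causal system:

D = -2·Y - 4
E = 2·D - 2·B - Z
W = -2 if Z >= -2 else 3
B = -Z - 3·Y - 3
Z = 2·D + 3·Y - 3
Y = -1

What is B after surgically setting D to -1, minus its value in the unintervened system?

do(D=-1) replaces the equation D = -2·Y - 4 with the constant D = -1.
Z = 2·D + 3·Y - 3  [with D=-1, Y=-1]  = -8
B = -Z - 3·Y - 3  [with Z=-8, Y=-1]  = 8
Without intervention: D = -2·Y - 4  [with Y=-1]  = -2; Z = 2·D + 3·Y - 3  [with D=-2, Y=-1]  = -10; B = -Z - 3·Y - 3  [with Z=-10, Y=-1]  = 10.
Change = 8 − 10 = -2.

-2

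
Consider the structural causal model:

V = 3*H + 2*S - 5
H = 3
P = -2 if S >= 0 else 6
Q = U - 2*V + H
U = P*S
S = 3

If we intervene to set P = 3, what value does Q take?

-8

Under do(P=3), the mechanism P = -2 if S >= 0 else 6 is discarded; P is fixed at 3.
V = 3*H + 2*S - 5  [with H=3, S=3]  = 10
U = P*S  [with P=3, S=3]  = 9
Q = U - 2*V + H  [with U=9, V=10, H=3]  = -8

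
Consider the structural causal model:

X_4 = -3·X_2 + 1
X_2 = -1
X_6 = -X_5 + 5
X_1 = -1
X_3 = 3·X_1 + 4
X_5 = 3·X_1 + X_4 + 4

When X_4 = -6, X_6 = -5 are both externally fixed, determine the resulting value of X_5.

-5

Setting X_4 = -6, X_6 = -5 by intervention discards those variables' equations.
X_5 = 3·X_1 + X_4 + 4  [with X_1=-1, X_4=-6]  = -5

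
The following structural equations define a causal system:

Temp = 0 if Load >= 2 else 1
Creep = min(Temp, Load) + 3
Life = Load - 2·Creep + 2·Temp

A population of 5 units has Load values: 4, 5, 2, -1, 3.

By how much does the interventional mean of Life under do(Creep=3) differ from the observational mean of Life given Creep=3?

-0.5

Every unit gets Creep=3 under the intervention. Life values become -2, -1, -4, -5, -3; E[Life|do(Creep=3)] = -3.
Observing Creep=3 restricts to units where Creep's equation naturally yields 3: Load ∈ {4, 5, 2, 3}. In that subpopulation Life = -2, -1, -4, -3, mean -2.5.
Difference = -3 − (-2.5) = -0.5.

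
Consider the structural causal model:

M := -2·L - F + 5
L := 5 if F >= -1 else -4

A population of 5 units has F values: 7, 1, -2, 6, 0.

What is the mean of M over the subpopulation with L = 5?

-8.5

Observing L=5 restricts to units where L's equation naturally yields 5: F ∈ {7, 1, 6, 0}. In that subpopulation M = -12, -6, -11, -5, mean -8.5.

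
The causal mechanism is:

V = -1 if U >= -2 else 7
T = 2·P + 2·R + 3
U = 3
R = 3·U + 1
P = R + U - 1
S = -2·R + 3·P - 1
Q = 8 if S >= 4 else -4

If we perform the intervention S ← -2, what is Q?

-4

Under do(S=-2), the mechanism S = -2·R + 3·P - 1 is discarded; S is fixed at -2.
Q = 8 if S >= 4 else -4  [with S=-2]  = -4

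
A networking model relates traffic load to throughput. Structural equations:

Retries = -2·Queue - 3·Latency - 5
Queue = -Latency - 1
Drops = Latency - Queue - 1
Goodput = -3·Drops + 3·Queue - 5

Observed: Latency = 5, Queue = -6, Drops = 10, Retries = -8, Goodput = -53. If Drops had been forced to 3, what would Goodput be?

-32

do(Drops=3) replaces the equation Drops = Latency - Queue - 1 with the constant Drops = 3.
Queue = -Latency - 1  [with Latency=5]  = -6
Goodput = -3·Drops + 3·Queue - 5  [with Drops=3, Queue=-6]  = -32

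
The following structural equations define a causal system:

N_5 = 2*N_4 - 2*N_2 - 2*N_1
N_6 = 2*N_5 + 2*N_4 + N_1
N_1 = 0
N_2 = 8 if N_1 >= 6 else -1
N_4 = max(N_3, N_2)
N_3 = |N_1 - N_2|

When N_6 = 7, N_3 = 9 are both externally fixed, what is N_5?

20

Under do(N_6 = 7, N_3 = 9), each intervened variable's structural equation is replaced by its fixed value.
N_2 = 8 if N_1 >= 6 else -1  [with N_1=0]  = -1
N_4 = max(N_3, N_2)  [with N_3=9, N_2=-1]  = 9
N_5 = 2*N_4 - 2*N_2 - 2*N_1  [with N_4=9, N_2=-1, N_1=0]  = 20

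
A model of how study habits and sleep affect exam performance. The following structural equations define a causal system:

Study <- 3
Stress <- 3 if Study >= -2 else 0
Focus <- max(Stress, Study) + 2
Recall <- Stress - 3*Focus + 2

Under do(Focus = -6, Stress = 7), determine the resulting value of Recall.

The joint intervention fixes Focus = -6, Stress = 7, removing each variable's own equation.
Recall = Stress - 3*Focus + 2  [with Stress=7, Focus=-6]  = 27

27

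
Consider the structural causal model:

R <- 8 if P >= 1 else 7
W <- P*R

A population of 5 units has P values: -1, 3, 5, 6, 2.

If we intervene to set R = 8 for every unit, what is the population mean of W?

The intervention sets R=8 in all 5 units regardless of P. Recomputing W per unit gives -8, 24, 40, 48, 16; average 24.

24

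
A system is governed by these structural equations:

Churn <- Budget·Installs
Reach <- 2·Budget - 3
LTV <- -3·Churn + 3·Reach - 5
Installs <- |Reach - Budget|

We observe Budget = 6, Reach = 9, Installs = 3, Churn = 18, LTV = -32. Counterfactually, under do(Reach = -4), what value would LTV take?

do(Reach=-4) replaces the equation Reach <- 2·Budget - 3 with the constant Reach = -4.
Installs = |Reach - Budget|  [with Reach=-4, Budget=6]  = 10
Churn = Budget·Installs  [with Budget=6, Installs=10]  = 60
LTV = -3·Churn + 3·Reach - 5  [with Churn=60, Reach=-4]  = -197

-197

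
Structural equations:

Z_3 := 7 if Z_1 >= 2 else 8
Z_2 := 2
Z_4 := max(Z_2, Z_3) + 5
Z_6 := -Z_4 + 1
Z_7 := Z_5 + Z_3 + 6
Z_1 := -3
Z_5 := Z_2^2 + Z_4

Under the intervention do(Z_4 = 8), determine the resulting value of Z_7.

26

The intervention breaks the incoming arrows to Z_4: Z_4 := max(Z_2, Z_3) + 5 no longer applies, and Z_4 = 8.
Z_3 = 7 if Z_1 >= 2 else 8  [with Z_1=-3]  = 8
Z_5 = Z_2^2 + Z_4  [with Z_2=2, Z_4=8]  = 12
Z_7 = Z_5 + Z_3 + 6  [with Z_5=12, Z_3=8]  = 26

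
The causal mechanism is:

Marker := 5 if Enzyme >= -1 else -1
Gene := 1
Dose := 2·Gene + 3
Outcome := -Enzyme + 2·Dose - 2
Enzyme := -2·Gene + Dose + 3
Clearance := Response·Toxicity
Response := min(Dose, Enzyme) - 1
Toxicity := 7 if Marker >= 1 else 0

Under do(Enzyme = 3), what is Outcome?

5

The intervention breaks the incoming arrows to Enzyme: Enzyme := -2·Gene + Dose + 3 no longer applies, and Enzyme = 3.
Dose = 2·Gene + 3  [with Gene=1]  = 5
Outcome = -Enzyme + 2·Dose - 2  [with Enzyme=3, Dose=5]  = 5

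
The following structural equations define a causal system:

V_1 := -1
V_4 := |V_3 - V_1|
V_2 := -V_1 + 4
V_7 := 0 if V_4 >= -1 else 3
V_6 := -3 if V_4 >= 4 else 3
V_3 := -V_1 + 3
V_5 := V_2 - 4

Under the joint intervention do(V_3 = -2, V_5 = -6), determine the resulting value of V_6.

Setting V_3 = -2, V_5 = -6 by intervention discards those variables' equations.
V_4 = |V_3 - V_1|  [with V_3=-2, V_1=-1]  = 1
V_6 = -3 if V_4 >= 4 else 3  [with V_4=1]  = 3

3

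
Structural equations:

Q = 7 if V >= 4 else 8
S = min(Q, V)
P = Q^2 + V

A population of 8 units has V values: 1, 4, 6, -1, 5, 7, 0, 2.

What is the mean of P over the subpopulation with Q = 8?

64.5

Conditioning on Q=8 selects the 4 unit(s) with V ∈ {1, -1, 0, 2}. Their P values: 65, 63, 64, 66. Mean = 64.5.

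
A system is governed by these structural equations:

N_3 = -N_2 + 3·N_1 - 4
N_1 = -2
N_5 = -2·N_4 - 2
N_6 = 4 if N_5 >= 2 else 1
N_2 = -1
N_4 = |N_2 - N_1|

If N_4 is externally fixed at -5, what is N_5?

Intervening sets N_4 = -5 and removes its equation (N_4 = |N_2 - N_1|).
N_5 = -2·N_4 - 2  [with N_4=-5]  = 8

8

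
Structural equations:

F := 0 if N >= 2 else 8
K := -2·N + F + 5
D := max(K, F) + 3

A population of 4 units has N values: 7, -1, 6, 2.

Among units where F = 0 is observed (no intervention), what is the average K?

-5

Observing F=0 restricts to units where F's equation naturally yields 0: N ∈ {7, 6, 2}. In that subpopulation K = -9, -7, 1, mean -5.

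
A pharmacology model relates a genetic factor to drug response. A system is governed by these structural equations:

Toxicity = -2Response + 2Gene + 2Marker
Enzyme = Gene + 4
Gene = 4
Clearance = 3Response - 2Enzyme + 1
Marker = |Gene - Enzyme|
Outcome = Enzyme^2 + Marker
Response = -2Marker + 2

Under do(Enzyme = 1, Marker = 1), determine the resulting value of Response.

Setting Enzyme = 1, Marker = 1 by intervention discards those variables' equations.
Response = -2Marker + 2  [with Marker=1]  = 0

0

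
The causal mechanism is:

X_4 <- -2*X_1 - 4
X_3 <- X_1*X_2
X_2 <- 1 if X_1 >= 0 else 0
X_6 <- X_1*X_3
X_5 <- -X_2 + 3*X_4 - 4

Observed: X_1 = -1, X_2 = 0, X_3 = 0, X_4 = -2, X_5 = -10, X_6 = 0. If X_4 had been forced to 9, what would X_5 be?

Intervening sets X_4 = 9 and removes its equation (X_4 <- -2*X_1 - 4).
X_2 = 1 if X_1 >= 0 else 0  [with X_1=-1]  = 0
X_5 = -X_2 + 3*X_4 - 4  [with X_2=0, X_4=9]  = 23

23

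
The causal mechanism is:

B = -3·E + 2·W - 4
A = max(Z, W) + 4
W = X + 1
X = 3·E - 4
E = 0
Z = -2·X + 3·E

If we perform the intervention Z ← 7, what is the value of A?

11

The intervention breaks the incoming arrows to Z: Z = -2·X + 3·E no longer applies, and Z = 7.
X = 3·E - 4  [with E=0]  = -4
W = X + 1  [with X=-4]  = -3
A = max(Z, W) + 4  [with Z=7, W=-3]  = 11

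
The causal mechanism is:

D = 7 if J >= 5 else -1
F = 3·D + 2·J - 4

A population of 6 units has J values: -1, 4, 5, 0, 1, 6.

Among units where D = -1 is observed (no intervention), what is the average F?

E[F|D=-1] averages over only the 4 units with D=-1 (J = -1, 4, 0, 1): F = -9, 1, -7, -5, mean -5.

-5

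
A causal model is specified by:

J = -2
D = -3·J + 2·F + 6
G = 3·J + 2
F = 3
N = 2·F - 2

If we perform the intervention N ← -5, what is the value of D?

18

The intervention breaks the incoming arrows to N: N = 2·F - 2 no longer applies, and N = -5.
Since D is not a descendant of the intervened variable, it is unaffected.
D = -3·J + 2·F + 6  [with J=-2, F=3]  = 18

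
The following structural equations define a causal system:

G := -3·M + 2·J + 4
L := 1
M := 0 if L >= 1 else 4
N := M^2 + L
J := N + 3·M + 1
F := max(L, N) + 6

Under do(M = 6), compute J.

56

Under do(M=6), the mechanism M := 0 if L >= 1 else 4 is discarded; M is fixed at 6.
N = M^2 + L  [with M=6, L=1]  = 37
J = N + 3·M + 1  [with N=37, M=6]  = 56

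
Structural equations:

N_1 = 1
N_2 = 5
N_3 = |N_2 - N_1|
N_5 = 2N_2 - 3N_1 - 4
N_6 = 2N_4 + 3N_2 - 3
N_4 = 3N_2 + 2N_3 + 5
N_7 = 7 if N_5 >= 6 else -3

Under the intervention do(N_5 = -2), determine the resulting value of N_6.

68

The intervention breaks the incoming arrows to N_5: N_5 = 2N_2 - 3N_1 - 4 no longer applies, and N_5 = -2.
Since N_6 is not a descendant of the intervened variable, it is unaffected.
N_3 = |N_2 - N_1|  [with N_2=5, N_1=1]  = 4
N_4 = 3N_2 + 2N_3 + 5  [with N_2=5, N_3=4]  = 28
N_6 = 2N_4 + 3N_2 - 3  [with N_4=28, N_2=5]  = 68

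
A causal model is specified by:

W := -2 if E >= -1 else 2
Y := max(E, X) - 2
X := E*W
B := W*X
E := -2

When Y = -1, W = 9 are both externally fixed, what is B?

-162

The joint intervention fixes Y = -1, W = 9, removing each variable's own equation.
X = E*W  [with E=-2, W=9]  = -18
B = W*X  [with W=9, X=-18]  = -162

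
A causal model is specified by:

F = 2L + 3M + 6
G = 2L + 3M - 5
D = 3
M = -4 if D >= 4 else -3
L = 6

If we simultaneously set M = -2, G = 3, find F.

12

The joint intervention fixes M = -2, G = 3, removing each variable's own equation.
F = 2L + 3M + 6  [with L=6, M=-2]  = 12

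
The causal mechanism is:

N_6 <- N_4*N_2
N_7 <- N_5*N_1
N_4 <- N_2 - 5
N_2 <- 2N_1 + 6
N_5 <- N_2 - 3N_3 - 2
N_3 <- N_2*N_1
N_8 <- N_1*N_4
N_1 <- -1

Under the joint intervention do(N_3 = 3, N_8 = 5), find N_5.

-7

The joint intervention fixes N_3 = 3, N_8 = 5, removing each variable's own equation.
N_2 = 2N_1 + 6  [with N_1=-1]  = 4
N_5 = N_2 - 3N_3 - 2  [with N_2=4, N_3=3]  = -7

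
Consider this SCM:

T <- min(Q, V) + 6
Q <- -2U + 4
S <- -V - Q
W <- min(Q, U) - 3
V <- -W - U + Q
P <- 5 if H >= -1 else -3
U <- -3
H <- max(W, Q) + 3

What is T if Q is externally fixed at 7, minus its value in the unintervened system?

do(Q=7) replaces the equation Q <- -2U + 4 with the constant Q = 7.
W = min(Q, U) - 3  [with Q=7, U=-3]  = -6
V = -W - U + Q  [with W=-6, U=-3, Q=7]  = 16
T = min(Q, V) + 6  [with Q=7, V=16]  = 13
Without intervention: Q = -2U + 4  [with U=-3]  = 10; W = min(Q, U) - 3  [with Q=10, U=-3]  = -6; V = -W - U + Q  [with W=-6, U=-3, Q=10]  = 19; T = min(Q, V) + 6  [with Q=10, V=19]  = 16.
Change = 13 − 16 = -3.

-3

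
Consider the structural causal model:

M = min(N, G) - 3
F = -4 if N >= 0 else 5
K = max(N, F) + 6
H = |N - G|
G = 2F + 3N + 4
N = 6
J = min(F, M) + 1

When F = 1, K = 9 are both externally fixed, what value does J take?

2

The joint intervention fixes F = 1, K = 9, removing each variable's own equation.
G = 2F + 3N + 4  [with F=1, N=6]  = 24
M = min(N, G) - 3  [with N=6, G=24]  = 3
J = min(F, M) + 1  [with F=1, M=3]  = 2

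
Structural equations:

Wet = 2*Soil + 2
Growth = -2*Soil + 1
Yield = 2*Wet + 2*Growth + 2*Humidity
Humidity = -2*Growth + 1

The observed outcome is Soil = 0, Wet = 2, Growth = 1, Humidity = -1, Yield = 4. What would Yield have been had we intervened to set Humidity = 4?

14

Intervening sets Humidity = 4 and removes its equation (Humidity = -2*Growth + 1).
Wet = 2*Soil + 2  [with Soil=0]  = 2
Growth = -2*Soil + 1  [with Soil=0]  = 1
Yield = 2*Wet + 2*Growth + 2*Humidity  [with Wet=2, Growth=1, Humidity=4]  = 14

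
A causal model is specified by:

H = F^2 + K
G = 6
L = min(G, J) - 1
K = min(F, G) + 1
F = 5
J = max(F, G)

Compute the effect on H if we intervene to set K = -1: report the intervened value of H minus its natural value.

-7

The intervention breaks the incoming arrows to K: K = min(F, G) + 1 no longer applies, and K = -1.
H = F^2 + K  [with F=5, K=-1]  = 24
Without intervention: K = min(F, G) + 1  [with F=5, G=6]  = 6; H = F^2 + K  [with F=5, K=6]  = 31.
Change = 24 − 31 = -7.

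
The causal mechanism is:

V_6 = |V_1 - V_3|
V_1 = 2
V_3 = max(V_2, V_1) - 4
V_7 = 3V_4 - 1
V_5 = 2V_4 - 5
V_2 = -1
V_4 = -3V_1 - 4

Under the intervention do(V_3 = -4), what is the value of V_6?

6

The intervention breaks the incoming arrows to V_3: V_3 = max(V_2, V_1) - 4 no longer applies, and V_3 = -4.
V_6 = |V_1 - V_3|  [with V_1=2, V_3=-4]  = 6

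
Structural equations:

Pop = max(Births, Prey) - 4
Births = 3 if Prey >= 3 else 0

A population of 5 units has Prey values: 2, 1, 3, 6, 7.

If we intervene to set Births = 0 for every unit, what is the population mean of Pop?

-0.2

Under do(Births=0), Births's equation is replaced by Births=0 for every unit. Per-unit Pop: -2, -3, -1, 2, 3. Mean = -0.2.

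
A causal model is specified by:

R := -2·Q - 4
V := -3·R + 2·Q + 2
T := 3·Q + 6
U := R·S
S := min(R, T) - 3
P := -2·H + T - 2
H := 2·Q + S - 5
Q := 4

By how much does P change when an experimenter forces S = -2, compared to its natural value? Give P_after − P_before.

do(S=-2) replaces the equation S := min(R, T) - 3 with the constant S = -2.
T = 3·Q + 6  [with Q=4]  = 18
H = 2·Q + S - 5  [with Q=4, S=-2]  = 1
P = -2·H + T - 2  [with H=1, T=18]  = 14
Without intervention: T = 3·Q + 6  [with Q=4]  = 18; R = -2·Q - 4  [with Q=4]  = -12; S = min(R, T) - 3  [with R=-12, T=18]  = -15; H = 2·Q + S - 5  [with Q=4, S=-15]  = -12; P = -2·H + T - 2  [with H=-12, T=18]  = 40.
Change = 14 − 40 = -26.

-26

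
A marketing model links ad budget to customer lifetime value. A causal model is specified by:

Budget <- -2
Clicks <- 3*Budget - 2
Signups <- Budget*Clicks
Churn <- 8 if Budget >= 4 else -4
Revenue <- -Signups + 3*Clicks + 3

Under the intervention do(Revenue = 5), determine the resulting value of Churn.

The intervention breaks the incoming arrows to Revenue: Revenue <- -Signups + 3*Clicks + 3 no longer applies, and Revenue = 5.
Since Churn is not a descendant of the intervened variable, it is unaffected.
Churn = 8 if Budget >= 4 else -4  [with Budget=-2]  = -4

-4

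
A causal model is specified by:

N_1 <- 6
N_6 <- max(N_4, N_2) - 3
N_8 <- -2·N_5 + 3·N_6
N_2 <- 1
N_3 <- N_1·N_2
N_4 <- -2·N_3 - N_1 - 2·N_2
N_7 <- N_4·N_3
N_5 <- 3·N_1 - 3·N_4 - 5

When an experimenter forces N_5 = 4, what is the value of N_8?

-14

do(N_5=4) replaces the equation N_5 <- 3·N_1 - 3·N_4 - 5 with the constant N_5 = 4.
N_3 = N_1·N_2  [with N_1=6, N_2=1]  = 6
N_4 = -2·N_3 - N_1 - 2·N_2  [with N_3=6, N_1=6, N_2=1]  = -20
N_6 = max(N_4, N_2) - 3  [with N_4=-20, N_2=1]  = -2
N_8 = -2·N_5 + 3·N_6  [with N_5=4, N_6=-2]  = -14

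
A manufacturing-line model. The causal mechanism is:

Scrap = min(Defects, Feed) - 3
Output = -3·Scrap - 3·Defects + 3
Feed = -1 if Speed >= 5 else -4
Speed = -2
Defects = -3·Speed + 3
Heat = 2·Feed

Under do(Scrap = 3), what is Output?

-33

The intervention breaks the incoming arrows to Scrap: Scrap = min(Defects, Feed) - 3 no longer applies, and Scrap = 3.
Defects = -3·Speed + 3  [with Speed=-2]  = 9
Output = -3·Scrap - 3·Defects + 3  [with Scrap=3, Defects=9]  = -33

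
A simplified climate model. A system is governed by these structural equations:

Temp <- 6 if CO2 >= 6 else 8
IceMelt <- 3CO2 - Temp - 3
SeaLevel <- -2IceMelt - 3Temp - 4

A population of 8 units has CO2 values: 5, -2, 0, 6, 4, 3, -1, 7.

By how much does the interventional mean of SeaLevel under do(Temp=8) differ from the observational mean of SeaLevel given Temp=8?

Every unit gets Temp=8 under the intervention. SeaLevel values become -36, 6, -6, -42, -30, -24, 0, -48; E[SeaLevel|do(Temp=8)] = -22.5.
E[SeaLevel|Temp=8] averages over only the 6 units with Temp=8 (CO2 = 5, -2, 0, 4, 3, -1): SeaLevel = -36, 6, -6, -30, -24, 0, mean -15.
Difference = -22.5 − (-15) = -7.5.

-7.5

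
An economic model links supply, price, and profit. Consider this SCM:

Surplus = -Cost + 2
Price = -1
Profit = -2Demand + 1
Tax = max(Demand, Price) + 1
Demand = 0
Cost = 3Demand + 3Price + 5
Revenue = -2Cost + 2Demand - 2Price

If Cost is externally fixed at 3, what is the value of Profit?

1

The intervention breaks the incoming arrows to Cost: Cost = 3Demand + 3Price + 5 no longer applies, and Cost = 3.
No directed path runs from Cost to Profit, so Profit keeps its natural value.
Profit = -2Demand + 1  [with Demand=0]  = 1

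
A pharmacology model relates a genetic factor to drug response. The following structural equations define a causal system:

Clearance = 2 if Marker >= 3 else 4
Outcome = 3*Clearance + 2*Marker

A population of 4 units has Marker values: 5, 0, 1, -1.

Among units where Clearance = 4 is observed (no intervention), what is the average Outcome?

12

Conditioning on Clearance=4 selects the 3 unit(s) with Marker ∈ {0, 1, -1}. Their Outcome values: 12, 14, 10. Mean = 12.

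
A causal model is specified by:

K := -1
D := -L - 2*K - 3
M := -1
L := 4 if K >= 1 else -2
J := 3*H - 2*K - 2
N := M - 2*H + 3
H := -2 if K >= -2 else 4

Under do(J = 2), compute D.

The intervention breaks the incoming arrows to J: J := 3*H - 2*K - 2 no longer applies, and J = 2.
Since D is not a descendant of the intervened variable, it is unaffected.
L = 4 if K >= 1 else -2  [with K=-1]  = -2
D = -L - 2*K - 3  [with L=-2, K=-1]  = 1

1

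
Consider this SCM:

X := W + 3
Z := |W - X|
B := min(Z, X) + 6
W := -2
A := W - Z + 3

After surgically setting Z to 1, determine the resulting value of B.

7

The intervention breaks the incoming arrows to Z: Z := |W - X| no longer applies, and Z = 1.
X = W + 3  [with W=-2]  = 1
B = min(Z, X) + 6  [with Z=1, X=1]  = 7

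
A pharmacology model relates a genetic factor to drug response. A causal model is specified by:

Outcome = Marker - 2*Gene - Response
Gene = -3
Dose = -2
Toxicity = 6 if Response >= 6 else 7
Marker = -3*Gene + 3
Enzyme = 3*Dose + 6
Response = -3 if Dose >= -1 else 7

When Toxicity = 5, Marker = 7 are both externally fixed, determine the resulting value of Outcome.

6

Under do(Toxicity = 5, Marker = 7), each intervened variable's structural equation is replaced by its fixed value.
Response = -3 if Dose >= -1 else 7  [with Dose=-2]  = 7
Outcome = Marker - 2*Gene - Response  [with Marker=7, Gene=-3, Response=7]  = 6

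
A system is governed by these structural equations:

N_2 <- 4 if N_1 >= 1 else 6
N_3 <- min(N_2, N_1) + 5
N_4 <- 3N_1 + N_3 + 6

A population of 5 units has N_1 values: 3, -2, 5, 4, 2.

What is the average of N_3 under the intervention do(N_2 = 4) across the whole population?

Under do(N_2=4), N_2's equation is replaced by N_2=4 for every unit. Per-unit N_3: 8, 3, 9, 9, 7. Mean = 7.2.

7.2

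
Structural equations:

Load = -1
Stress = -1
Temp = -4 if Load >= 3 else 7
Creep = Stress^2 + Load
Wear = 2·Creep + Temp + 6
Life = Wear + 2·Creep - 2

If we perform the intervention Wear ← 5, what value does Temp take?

do(Wear=5) replaces the equation Wear = 2·Creep + Temp + 6 with the constant Wear = 5.
Temp is not downstream of the intervention, so its value is determined by the original equations.
Temp = -4 if Load >= 3 else 7  [with Load=-1]  = 7

7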